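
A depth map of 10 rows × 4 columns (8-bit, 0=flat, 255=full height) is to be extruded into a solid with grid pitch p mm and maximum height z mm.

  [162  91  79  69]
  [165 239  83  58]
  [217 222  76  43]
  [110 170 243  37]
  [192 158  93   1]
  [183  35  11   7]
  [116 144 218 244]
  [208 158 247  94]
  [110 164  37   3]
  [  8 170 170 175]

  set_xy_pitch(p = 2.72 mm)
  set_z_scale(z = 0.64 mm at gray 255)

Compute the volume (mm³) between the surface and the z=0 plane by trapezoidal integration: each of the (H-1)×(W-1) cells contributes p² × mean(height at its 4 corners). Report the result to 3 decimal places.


height_mm = gray/255 × 0.64; cell vol = 2.72² × mean(4 corners)
unit = 2.72² × 0.64 / (4×255) = 0.00464213 mm³ per gray-sum
row 0: Σ corner-gray over 3 cells = 1438  → 6.6754
row 1: Σ corner-gray over 3 cells = 1723  → 7.9984
row 2: Σ corner-gray over 3 cells = 1829  → 8.4905
row 3: Σ corner-gray over 3 cells = 1668  → 7.7431
row 4: Σ corner-gray over 3 cells = 977  → 4.5354
row 5: Σ corner-gray over 3 cells = 1366  → 6.3412
row 6: Σ corner-gray over 3 cells = 2196  → 10.1941
row 7: Σ corner-gray over 3 cells = 1627  → 7.5528
row 8: Σ corner-gray over 3 cells = 1378  → 6.3969
Σ rows: total corner-gray = 14202  → 65.9276 mm³

65.928


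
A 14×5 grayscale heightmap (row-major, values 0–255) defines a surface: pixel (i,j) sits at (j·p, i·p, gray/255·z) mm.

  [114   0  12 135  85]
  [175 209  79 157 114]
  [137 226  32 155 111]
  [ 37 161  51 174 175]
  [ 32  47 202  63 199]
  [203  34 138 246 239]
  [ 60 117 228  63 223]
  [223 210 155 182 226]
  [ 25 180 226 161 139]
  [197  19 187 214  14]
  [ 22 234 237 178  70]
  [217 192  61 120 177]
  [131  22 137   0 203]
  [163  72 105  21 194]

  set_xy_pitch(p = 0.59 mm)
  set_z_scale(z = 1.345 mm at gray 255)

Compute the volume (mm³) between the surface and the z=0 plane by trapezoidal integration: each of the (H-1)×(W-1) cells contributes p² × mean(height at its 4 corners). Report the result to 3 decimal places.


13.005

height_mm = gray/255 × 1.345; cell vol = 0.59² × mean(4 corners)
unit = 0.59² × 1.345 / (4×255) = 0.000459014 mm³ per gray-sum
row 0: Σ corner-gray over 4 cells = 1672  → 0.7675
row 1: Σ corner-gray over 4 cells = 2253  → 1.0342
row 2: Σ corner-gray over 4 cells = 2058  → 0.9447
row 3: Σ corner-gray over 4 cells = 1839  → 0.8441
row 4: Σ corner-gray over 4 cells = 2133  → 0.9791
row 5: Σ corner-gray over 4 cells = 2377  → 1.0911
row 6: Σ corner-gray over 4 cells = 2642  → 1.2127
row 7: Σ corner-gray over 4 cells = 2841  → 1.3041
row 8: Σ corner-gray over 4 cells = 2349  → 1.0782
row 9: Σ corner-gray over 4 cells = 2441  → 1.1205
row 10: Σ corner-gray over 4 cells = 2530  → 1.1613
row 11: Σ corner-gray over 4 cells = 1792  → 0.8226
row 12: Σ corner-gray over 4 cells = 1405  → 0.6449
Σ rows: total corner-gray = 28332  → 13.0048 mm³


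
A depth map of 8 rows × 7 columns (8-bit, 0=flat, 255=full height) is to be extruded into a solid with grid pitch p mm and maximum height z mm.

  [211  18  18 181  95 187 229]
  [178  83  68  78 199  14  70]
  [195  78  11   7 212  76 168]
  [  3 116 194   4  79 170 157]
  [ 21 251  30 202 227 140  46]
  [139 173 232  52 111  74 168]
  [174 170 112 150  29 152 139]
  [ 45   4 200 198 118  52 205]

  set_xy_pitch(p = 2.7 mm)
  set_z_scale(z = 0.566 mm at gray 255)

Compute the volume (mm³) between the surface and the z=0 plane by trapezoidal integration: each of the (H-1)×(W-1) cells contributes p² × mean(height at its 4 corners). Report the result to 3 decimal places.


height_mm = gray/255 × 0.566; cell vol = 2.7² × mean(4 corners)
unit = 2.7² × 0.566 / (4×255) = 0.00404524 mm³ per gray-sum
row 0: Σ corner-gray over 6 cells = 2570  → 10.3963
row 1: Σ corner-gray over 6 cells = 2263  → 9.1544
row 2: Σ corner-gray over 6 cells = 2417  → 9.7773
row 3: Σ corner-gray over 6 cells = 3053  → 12.3501
row 4: Σ corner-gray over 6 cells = 3358  → 13.5839
row 5: Σ corner-gray over 6 cells = 3130  → 12.6616
row 6: Σ corner-gray over 6 cells = 2933  → 11.8647
Σ rows: total corner-gray = 19724  → 79.7882 mm³

79.788


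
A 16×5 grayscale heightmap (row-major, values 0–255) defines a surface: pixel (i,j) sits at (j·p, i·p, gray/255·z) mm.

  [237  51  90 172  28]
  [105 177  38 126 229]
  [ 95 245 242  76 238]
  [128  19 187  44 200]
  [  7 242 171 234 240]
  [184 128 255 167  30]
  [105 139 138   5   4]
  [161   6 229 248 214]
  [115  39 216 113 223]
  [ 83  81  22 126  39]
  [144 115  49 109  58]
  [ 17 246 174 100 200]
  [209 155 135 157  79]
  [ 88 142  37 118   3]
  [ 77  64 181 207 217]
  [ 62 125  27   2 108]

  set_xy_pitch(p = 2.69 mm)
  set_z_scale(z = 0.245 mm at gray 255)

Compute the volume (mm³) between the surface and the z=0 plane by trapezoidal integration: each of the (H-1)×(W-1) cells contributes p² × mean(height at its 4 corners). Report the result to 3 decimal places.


height_mm = gray/255 × 0.245; cell vol = 2.69² × mean(4 corners)
unit = 2.69² × 0.245 / (4×255) = 0.00173808 mm³ per gray-sum
row 0: Σ corner-gray over 4 cells = 1907  → 3.3145
row 1: Σ corner-gray over 4 cells = 2475  → 4.3018
row 2: Σ corner-gray over 4 cells = 2287  → 3.9750
row 3: Σ corner-gray over 4 cells = 2369  → 4.1175
row 4: Σ corner-gray over 4 cells = 2855  → 4.9622
row 5: Σ corner-gray over 4 cells = 1987  → 3.4536
row 6: Σ corner-gray over 4 cells = 2014  → 3.5005
row 7: Σ corner-gray over 4 cells = 2415  → 4.1975
row 8: Σ corner-gray over 4 cells = 1654  → 2.8748
row 9: Σ corner-gray over 4 cells = 1328  → 2.3082
row 10: Σ corner-gray over 4 cells = 2005  → 3.4849
row 11: Σ corner-gray over 4 cells = 2439  → 4.2392
row 12: Σ corner-gray over 4 cells = 1867  → 3.2450
row 13: Σ corner-gray over 4 cells = 1883  → 3.2728
row 14: Σ corner-gray over 4 cells = 1676  → 2.9130
Σ rows: total corner-gray = 31161  → 54.1604 mm³

54.160


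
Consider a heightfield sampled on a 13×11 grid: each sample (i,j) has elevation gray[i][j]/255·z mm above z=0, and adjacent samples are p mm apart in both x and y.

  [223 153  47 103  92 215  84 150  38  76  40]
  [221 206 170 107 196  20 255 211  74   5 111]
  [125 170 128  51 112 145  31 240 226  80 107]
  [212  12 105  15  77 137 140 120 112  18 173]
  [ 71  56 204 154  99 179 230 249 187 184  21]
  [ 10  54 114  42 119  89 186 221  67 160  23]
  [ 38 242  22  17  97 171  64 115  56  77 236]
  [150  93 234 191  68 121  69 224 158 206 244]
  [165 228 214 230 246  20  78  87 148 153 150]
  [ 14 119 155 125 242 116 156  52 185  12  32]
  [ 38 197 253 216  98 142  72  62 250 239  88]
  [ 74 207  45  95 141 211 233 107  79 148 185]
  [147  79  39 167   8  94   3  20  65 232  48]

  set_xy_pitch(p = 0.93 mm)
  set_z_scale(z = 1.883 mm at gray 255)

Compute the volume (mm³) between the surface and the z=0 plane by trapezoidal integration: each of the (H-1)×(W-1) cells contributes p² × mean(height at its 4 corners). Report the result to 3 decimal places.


99.211

height_mm = gray/255 × 1.883; cell vol = 0.93² × mean(4 corners)
unit = 0.93² × 1.883 / (4×255) = 0.00159667 mm³ per gray-sum
row 0: Σ corner-gray over 10 cells = 4999  → 7.9818
row 1: Σ corner-gray over 10 cells = 5418  → 8.6508
row 2: Σ corner-gray over 10 cells = 4455  → 7.1132
row 3: Σ corner-gray over 10 cells = 5033  → 8.0361
row 4: Σ corner-gray over 10 cells = 5313  → 8.4831
row 5: Σ corner-gray over 10 cells = 4133  → 6.5991
row 6: Σ corner-gray over 10 cells = 5118  → 8.1718
row 7: Σ corner-gray over 10 cells = 6245  → 9.9712
row 8: Σ corner-gray over 10 cells = 5493  → 8.7705
row 9: Σ corner-gray over 10 cells = 5554  → 8.8679
row 10: Σ corner-gray over 10 cells = 5975  → 9.5401
row 11: Σ corner-gray over 10 cells = 4400  → 7.0254
Σ rows: total corner-gray = 62136  → 99.2109 mm³


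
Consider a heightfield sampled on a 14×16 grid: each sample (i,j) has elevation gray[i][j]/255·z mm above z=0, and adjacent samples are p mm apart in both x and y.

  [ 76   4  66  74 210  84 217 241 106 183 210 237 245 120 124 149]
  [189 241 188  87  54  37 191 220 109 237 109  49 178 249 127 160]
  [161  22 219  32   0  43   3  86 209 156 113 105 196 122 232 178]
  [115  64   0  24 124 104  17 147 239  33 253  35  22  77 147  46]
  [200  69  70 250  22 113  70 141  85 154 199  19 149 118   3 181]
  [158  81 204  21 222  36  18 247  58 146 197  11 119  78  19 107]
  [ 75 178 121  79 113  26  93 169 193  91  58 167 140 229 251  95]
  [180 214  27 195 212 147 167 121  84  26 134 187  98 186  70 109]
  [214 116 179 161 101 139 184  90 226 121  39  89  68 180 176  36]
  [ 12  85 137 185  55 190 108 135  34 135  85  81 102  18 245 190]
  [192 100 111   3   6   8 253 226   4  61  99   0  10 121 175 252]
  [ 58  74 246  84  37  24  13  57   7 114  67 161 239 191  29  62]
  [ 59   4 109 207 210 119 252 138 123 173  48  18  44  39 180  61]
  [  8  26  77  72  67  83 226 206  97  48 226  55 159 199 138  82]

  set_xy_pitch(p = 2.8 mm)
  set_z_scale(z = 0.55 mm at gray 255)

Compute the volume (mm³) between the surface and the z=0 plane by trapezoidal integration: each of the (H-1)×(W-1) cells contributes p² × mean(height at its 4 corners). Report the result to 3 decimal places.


384.981

height_mm = gray/255 × 0.55; cell vol = 2.8² × mean(4 corners)
unit = 2.8² × 0.55 / (4×255) = 0.00422745 mm³ per gray-sum
row 0: Σ corner-gray over 15 cells = 8968  → 37.9118
row 1: Σ corner-gray over 15 cells = 7916  → 33.4645
row 2: Σ corner-gray over 15 cells = 6148  → 25.9904
row 3: Σ corner-gray over 15 cells = 6038  → 25.5253
row 4: Σ corner-gray over 15 cells = 6484  → 27.4108
row 5: Σ corner-gray over 15 cells = 7165  → 30.2897
row 6: Σ corner-gray over 15 cells = 8011  → 33.8661
row 7: Σ corner-gray over 15 cells = 8013  → 33.8746
row 8: Σ corner-gray over 15 cells = 7380  → 31.1986
row 9: Σ corner-gray over 15 cells = 6190  → 26.1679
row 10: Σ corner-gray over 15 cells = 5604  → 23.6906
row 11: Σ corner-gray over 15 cells = 6254  → 26.4385
row 12: Σ corner-gray over 15 cells = 6896  → 29.1525
Σ rows: total corner-gray = 91067  → 384.9813 mm³


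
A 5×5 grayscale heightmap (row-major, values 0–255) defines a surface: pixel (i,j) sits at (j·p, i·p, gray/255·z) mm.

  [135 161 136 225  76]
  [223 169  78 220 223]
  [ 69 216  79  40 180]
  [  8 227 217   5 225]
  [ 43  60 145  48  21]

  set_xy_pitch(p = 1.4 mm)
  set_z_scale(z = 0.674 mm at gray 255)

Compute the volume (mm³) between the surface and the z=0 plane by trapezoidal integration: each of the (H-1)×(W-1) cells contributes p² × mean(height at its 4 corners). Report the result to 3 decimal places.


11.248

height_mm = gray/255 × 0.674; cell vol = 1.4² × mean(4 corners)
unit = 1.4² × 0.674 / (4×255) = 0.00129514 mm³ per gray-sum
row 0: Σ corner-gray over 4 cells = 2635  → 3.4127
row 1: Σ corner-gray over 4 cells = 2299  → 2.9775
row 2: Σ corner-gray over 4 cells = 2050  → 2.6550
row 3: Σ corner-gray over 4 cells = 1701  → 2.2030
Σ rows: total corner-gray = 8685  → 11.2483 mm³


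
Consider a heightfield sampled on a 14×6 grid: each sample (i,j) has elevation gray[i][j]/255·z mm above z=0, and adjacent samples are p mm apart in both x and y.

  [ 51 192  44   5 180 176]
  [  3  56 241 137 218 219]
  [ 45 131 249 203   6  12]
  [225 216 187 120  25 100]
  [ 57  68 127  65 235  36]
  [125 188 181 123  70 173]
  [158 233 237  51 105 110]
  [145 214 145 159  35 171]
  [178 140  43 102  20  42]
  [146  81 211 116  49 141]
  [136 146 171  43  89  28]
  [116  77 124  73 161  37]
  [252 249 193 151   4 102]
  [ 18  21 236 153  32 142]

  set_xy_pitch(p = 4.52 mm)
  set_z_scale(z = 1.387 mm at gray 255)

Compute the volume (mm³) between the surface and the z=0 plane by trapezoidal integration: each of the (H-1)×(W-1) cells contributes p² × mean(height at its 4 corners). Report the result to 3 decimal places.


height_mm = gray/255 × 1.387; cell vol = 4.52² × mean(4 corners)
unit = 4.52² × 1.387 / (4×255) = 0.0277813 mm³ per gray-sum
row 0: Σ corner-gray over 5 cells = 2595  → 72.0926
row 1: Σ corner-gray over 5 cells = 2761  → 76.7043
row 2: Σ corner-gray over 5 cells = 2656  → 73.7872
row 3: Σ corner-gray over 5 cells = 2504  → 69.5645
row 4: Σ corner-gray over 5 cells = 2505  → 69.5923
row 5: Σ corner-gray over 5 cells = 2942  → 81.7327
row 6: Σ corner-gray over 5 cells = 2942  → 81.7327
row 7: Σ corner-gray over 5 cells = 2252  → 62.5636
row 8: Σ corner-gray over 5 cells = 2031  → 56.4239
row 9: Σ corner-gray over 5 cells = 2263  → 62.8692
row 10: Σ corner-gray over 5 cells = 2085  → 57.9241
row 11: Σ corner-gray over 5 cells = 2571  → 71.4258
row 12: Σ corner-gray over 5 cells = 2592  → 72.0092
Σ rows: total corner-gray = 32699  → 908.4220 mm³

908.422


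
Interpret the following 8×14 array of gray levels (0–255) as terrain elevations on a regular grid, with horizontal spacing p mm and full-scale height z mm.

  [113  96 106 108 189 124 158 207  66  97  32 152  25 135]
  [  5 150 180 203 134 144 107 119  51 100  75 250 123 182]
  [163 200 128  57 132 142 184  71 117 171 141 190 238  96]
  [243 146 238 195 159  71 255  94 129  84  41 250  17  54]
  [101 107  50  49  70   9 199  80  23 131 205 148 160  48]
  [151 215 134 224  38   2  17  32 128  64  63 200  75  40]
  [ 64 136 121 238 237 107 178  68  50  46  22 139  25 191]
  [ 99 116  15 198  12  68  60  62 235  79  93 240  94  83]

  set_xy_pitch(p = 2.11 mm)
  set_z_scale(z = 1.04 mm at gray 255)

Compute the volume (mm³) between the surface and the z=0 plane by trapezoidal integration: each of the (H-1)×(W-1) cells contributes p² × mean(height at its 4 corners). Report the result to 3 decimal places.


199.161

height_mm = gray/255 × 1.04; cell vol = 2.11² × mean(4 corners)
unit = 2.11² × 1.04 / (4×255) = 0.0045394 mm³ per gray-sum
row 0: Σ corner-gray over 13 cells = 6427  → 29.1747
row 1: Σ corner-gray over 13 cells = 7260  → 32.9560
row 2: Σ corner-gray over 13 cells = 7456  → 33.8457
row 3: Σ corner-gray over 13 cells = 6266  → 28.4439
row 4: Σ corner-gray over 13 cells = 5186  → 23.5413
row 5: Σ corner-gray over 13 cells = 5564  → 25.2572
row 6: Σ corner-gray over 13 cells = 5715  → 25.9426
Σ rows: total corner-gray = 43874  → 199.1615 mm³


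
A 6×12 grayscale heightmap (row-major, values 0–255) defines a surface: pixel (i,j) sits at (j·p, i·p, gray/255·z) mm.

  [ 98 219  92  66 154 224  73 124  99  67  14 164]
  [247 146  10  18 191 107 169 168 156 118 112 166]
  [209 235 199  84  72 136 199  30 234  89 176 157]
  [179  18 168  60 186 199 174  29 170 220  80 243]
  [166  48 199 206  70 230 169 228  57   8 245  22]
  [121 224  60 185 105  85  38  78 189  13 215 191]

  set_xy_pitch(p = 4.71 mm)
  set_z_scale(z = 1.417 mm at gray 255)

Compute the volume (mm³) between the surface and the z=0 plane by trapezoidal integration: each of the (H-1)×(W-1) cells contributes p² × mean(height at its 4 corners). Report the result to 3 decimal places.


height_mm = gray/255 × 1.417; cell vol = 4.71² × mean(4 corners)
unit = 4.71² × 1.417 / (4×255) = 0.0308185 mm³ per gray-sum
row 0: Σ corner-gray over 11 cells = 5329  → 164.2318
row 1: Σ corner-gray over 11 cells = 6077  → 187.2840
row 2: Σ corner-gray over 11 cells = 6304  → 194.2798
row 3: Σ corner-gray over 11 cells = 6138  → 189.1640
row 4: Σ corner-gray over 11 cells = 5804  → 178.8706
Σ rows: total corner-gray = 29652  → 913.8302 mm³

913.830


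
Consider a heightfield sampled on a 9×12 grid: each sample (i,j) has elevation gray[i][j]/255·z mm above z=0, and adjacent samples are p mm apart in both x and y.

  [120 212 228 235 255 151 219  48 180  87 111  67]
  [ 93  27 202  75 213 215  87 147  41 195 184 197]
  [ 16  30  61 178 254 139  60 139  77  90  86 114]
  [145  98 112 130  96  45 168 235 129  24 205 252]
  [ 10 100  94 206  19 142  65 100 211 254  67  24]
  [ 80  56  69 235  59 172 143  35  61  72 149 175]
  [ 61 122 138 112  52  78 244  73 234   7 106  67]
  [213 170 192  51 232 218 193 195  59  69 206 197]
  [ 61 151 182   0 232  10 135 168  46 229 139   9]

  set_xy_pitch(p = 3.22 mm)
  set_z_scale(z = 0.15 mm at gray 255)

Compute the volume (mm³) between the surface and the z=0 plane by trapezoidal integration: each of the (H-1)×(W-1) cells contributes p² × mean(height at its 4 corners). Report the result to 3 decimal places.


68.293

height_mm = gray/255 × 0.15; cell vol = 3.22² × mean(4 corners)
unit = 3.22² × 0.15 / (4×255) = 0.00152476 mm³ per gray-sum
row 0: Σ corner-gray over 11 cells = 6701  → 10.2174
row 1: Σ corner-gray over 11 cells = 5420  → 8.2642
row 2: Σ corner-gray over 11 cells = 5239  → 7.9882
row 3: Σ corner-gray over 11 cells = 5431  → 8.2810
row 4: Σ corner-gray over 11 cells = 4907  → 7.4820
row 5: Σ corner-gray over 11 cells = 4817  → 7.3448
row 6: Σ corner-gray over 11 cells = 6040  → 9.2096
row 7: Σ corner-gray over 11 cells = 6234  → 9.5054
Σ rows: total corner-gray = 44789  → 68.2927 mm³


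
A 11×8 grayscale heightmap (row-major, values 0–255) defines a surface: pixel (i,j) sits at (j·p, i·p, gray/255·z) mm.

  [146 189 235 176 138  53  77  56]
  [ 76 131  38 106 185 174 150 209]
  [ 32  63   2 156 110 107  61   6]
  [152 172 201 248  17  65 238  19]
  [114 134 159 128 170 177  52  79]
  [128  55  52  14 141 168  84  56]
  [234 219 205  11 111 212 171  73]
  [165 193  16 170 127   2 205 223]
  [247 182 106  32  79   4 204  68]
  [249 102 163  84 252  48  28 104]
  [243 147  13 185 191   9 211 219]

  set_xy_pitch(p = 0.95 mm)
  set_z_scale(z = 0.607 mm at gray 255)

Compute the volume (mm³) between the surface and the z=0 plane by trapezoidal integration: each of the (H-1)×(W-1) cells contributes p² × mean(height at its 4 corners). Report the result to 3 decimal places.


height_mm = gray/255 × 0.607; cell vol = 0.95² × mean(4 corners)
unit = 0.95² × 0.607 / (4×255) = 0.000537076 mm³ per gray-sum
row 0: Σ corner-gray over 7 cells = 3791  → 2.0361
row 1: Σ corner-gray over 7 cells = 2889  → 1.5516
row 2: Σ corner-gray over 7 cells = 3089  → 1.6590
row 3: Σ corner-gray over 7 cells = 3886  → 2.0871
row 4: Σ corner-gray over 7 cells = 3045  → 1.6354
row 5: Σ corner-gray over 7 cells = 3377  → 1.8137
row 6: Σ corner-gray over 7 cells = 3979  → 2.1370
row 7: Σ corner-gray over 7 cells = 3343  → 1.7954
row 8: Σ corner-gray over 7 cells = 3236  → 1.7380
row 9: Σ corner-gray over 7 cells = 3681  → 1.9770
Σ rows: total corner-gray = 34316  → 18.4303 mm³

18.430


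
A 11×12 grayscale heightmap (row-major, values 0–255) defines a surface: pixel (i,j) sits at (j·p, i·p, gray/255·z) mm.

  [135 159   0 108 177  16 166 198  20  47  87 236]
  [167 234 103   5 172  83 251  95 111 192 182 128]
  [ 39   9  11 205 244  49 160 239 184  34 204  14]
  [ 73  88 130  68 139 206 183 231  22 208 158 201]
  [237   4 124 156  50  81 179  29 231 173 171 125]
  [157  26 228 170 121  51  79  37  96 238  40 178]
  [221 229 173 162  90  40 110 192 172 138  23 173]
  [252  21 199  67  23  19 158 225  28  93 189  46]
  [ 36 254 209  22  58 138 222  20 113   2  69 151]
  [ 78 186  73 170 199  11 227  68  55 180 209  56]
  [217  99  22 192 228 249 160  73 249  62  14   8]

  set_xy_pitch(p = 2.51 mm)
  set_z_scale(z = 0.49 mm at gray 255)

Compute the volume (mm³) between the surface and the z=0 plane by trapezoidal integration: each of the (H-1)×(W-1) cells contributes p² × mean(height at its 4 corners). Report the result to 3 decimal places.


167.040

height_mm = gray/255 × 0.49; cell vol = 2.51² × mean(4 corners)
unit = 2.51² × 0.49 / (4×255) = 0.00302652 mm³ per gray-sum
row 0: Σ corner-gray over 11 cells = 5478  → 16.5793
row 1: Σ corner-gray over 11 cells = 5882  → 17.8020
row 2: Σ corner-gray over 11 cells = 5871  → 17.7687
row 3: Σ corner-gray over 11 cells = 5898  → 17.8504
row 4: Σ corner-gray over 11 cells = 5265  → 15.9346
row 5: Σ corner-gray over 11 cells = 5559  → 16.8244
row 6: Σ corner-gray over 11 cells = 5394  → 16.3250
row 7: Σ corner-gray over 11 cells = 4743  → 14.3548
row 8: Σ corner-gray over 11 cells = 5291  → 16.0133
row 9: Σ corner-gray over 11 cells = 5811  → 17.5871
Σ rows: total corner-gray = 55192  → 167.0396 mm³


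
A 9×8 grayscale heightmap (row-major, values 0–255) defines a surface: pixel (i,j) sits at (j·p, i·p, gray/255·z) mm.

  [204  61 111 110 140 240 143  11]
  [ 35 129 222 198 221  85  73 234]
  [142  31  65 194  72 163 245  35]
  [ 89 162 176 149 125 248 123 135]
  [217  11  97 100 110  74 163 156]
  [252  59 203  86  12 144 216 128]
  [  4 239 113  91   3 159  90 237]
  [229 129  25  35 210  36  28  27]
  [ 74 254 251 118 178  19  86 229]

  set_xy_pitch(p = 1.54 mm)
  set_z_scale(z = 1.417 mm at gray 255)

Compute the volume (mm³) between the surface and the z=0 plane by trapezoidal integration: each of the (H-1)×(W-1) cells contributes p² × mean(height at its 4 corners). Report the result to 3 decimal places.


height_mm = gray/255 × 1.417; cell vol = 1.54² × mean(4 corners)
unit = 1.54² × 1.417 / (4×255) = 0.00329466 mm³ per gray-sum
row 0: Σ corner-gray over 7 cells = 3950  → 13.0139
row 1: Σ corner-gray over 7 cells = 3842  → 12.6581
row 2: Σ corner-gray over 7 cells = 3907  → 12.8723
row 3: Σ corner-gray over 7 cells = 3673  → 12.1013
row 4: Σ corner-gray over 7 cells = 3303  → 10.8823
row 5: Σ corner-gray over 7 cells = 3451  → 11.3699
row 6: Σ corner-gray over 7 cells = 2813  → 9.2679
row 7: Σ corner-gray over 7 cells = 3297  → 10.8625
Σ rows: total corner-gray = 28236  → 93.0281 mm³

93.028


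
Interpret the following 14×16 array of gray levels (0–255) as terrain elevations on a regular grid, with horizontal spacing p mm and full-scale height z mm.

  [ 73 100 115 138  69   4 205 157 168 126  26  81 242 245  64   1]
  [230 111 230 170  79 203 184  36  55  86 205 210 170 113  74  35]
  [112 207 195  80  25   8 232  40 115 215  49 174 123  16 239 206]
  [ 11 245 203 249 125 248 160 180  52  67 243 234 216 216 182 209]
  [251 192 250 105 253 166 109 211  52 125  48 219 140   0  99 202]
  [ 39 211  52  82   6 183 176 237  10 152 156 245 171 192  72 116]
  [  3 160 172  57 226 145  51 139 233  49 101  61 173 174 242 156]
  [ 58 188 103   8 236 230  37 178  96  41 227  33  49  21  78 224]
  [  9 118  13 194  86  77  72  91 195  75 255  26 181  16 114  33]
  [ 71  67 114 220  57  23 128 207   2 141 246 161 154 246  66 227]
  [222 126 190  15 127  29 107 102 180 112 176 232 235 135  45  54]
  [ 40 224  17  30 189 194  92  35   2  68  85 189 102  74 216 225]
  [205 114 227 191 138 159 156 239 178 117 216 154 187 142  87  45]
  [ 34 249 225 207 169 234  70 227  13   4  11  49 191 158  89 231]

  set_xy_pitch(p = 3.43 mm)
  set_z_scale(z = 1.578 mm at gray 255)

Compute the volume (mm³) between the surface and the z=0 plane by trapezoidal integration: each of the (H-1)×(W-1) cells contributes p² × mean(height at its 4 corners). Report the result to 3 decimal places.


1897.144

height_mm = gray/255 × 1.578; cell vol = 3.43² × mean(4 corners)
unit = 3.43² × 1.578 / (4×255) = 0.018201 mm³ per gray-sum
row 0: Σ corner-gray over 15 cells = 7671  → 139.6198
row 1: Σ corner-gray over 15 cells = 7871  → 143.2600
row 2: Σ corner-gray over 15 cells = 9214  → 167.7039
row 3: Σ corner-gray over 15 cells = 9851  → 179.2980
row 4: Σ corner-gray over 15 cells = 8436  → 153.5436
row 5: Σ corner-gray over 15 cells = 8170  → 148.7021
row 6: Σ corner-gray over 15 cells = 7457  → 135.7248
row 7: Σ corner-gray over 15 cells = 6400  → 116.4864
row 8: Σ corner-gray over 15 cells = 7030  → 127.9530
row 9: Σ corner-gray over 15 cells = 7860  → 143.0598
row 10: Σ corner-gray over 15 cells = 7197  → 130.9925
row 11: Σ corner-gray over 15 cells = 8159  → 148.5019
row 12: Σ corner-gray over 15 cells = 8917  → 162.2982
Σ rows: total corner-gray = 104233  → 1897.1440 mm³


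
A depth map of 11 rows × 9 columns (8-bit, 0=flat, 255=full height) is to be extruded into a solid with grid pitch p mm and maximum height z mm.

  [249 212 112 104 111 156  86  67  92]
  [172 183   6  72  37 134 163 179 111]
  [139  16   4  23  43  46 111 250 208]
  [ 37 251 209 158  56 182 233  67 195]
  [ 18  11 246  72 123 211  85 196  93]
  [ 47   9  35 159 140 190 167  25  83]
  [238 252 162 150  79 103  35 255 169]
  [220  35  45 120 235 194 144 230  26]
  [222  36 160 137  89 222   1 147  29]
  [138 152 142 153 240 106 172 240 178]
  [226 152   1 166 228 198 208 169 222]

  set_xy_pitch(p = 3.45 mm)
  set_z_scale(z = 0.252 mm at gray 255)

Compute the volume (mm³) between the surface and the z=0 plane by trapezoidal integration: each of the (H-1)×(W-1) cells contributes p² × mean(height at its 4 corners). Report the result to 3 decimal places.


height_mm = gray/255 × 0.252; cell vol = 3.45² × mean(4 corners)
unit = 3.45² × 0.252 / (4×255) = 0.00294062 mm³ per gray-sum
row 0: Σ corner-gray over 8 cells = 3868  → 11.3743
row 1: Σ corner-gray over 8 cells = 3164  → 9.3041
row 2: Σ corner-gray over 8 cells = 3877  → 11.4008
row 3: Σ corner-gray over 8 cells = 4543  → 13.3592
row 4: Σ corner-gray over 8 cells = 3579  → 10.5245
row 5: Σ corner-gray over 8 cells = 4059  → 11.9360
row 6: Σ corner-gray over 8 cells = 4731  → 13.9121
row 7: Σ corner-gray over 8 cells = 4087  → 12.0183
row 8: Σ corner-gray over 8 cells = 4561  → 13.4122
row 9: Σ corner-gray over 8 cells = 5418  → 15.9323
Σ rows: total corner-gray = 41887  → 123.1737 mm³

123.174


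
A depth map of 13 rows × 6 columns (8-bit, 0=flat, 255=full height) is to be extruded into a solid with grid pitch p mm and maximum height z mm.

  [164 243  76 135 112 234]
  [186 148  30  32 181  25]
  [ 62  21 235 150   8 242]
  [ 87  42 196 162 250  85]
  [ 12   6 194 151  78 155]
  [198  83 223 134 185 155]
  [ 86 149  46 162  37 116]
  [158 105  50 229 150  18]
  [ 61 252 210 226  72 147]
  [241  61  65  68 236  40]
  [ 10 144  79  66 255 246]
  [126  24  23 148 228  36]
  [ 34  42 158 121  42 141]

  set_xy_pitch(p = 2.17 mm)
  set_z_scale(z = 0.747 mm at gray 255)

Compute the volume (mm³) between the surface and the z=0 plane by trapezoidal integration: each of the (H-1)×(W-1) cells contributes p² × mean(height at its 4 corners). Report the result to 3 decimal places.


102.737

height_mm = gray/255 × 0.747; cell vol = 2.17² × mean(4 corners)
unit = 2.17² × 0.747 / (4×255) = 0.00344858 mm³ per gray-sum
row 0: Σ corner-gray over 5 cells = 2523  → 8.7008
row 1: Σ corner-gray over 5 cells = 2125  → 7.3282
row 2: Σ corner-gray over 5 cells = 2604  → 8.9801
row 3: Σ corner-gray over 5 cells = 2497  → 8.6111
row 4: Σ corner-gray over 5 cells = 2628  → 9.0629
row 5: Σ corner-gray over 5 cells = 2593  → 8.9422
row 6: Σ corner-gray over 5 cells = 2234  → 7.7041
row 7: Σ corner-gray over 5 cells = 2972  → 10.2492
row 8: Σ corner-gray over 5 cells = 2869  → 9.8940
row 9: Σ corner-gray over 5 cells = 2485  → 8.5697
row 10: Σ corner-gray over 5 cells = 2352  → 8.1111
row 11: Σ corner-gray over 5 cells = 1909  → 6.5833
Σ rows: total corner-gray = 29791  → 102.7366 mm³


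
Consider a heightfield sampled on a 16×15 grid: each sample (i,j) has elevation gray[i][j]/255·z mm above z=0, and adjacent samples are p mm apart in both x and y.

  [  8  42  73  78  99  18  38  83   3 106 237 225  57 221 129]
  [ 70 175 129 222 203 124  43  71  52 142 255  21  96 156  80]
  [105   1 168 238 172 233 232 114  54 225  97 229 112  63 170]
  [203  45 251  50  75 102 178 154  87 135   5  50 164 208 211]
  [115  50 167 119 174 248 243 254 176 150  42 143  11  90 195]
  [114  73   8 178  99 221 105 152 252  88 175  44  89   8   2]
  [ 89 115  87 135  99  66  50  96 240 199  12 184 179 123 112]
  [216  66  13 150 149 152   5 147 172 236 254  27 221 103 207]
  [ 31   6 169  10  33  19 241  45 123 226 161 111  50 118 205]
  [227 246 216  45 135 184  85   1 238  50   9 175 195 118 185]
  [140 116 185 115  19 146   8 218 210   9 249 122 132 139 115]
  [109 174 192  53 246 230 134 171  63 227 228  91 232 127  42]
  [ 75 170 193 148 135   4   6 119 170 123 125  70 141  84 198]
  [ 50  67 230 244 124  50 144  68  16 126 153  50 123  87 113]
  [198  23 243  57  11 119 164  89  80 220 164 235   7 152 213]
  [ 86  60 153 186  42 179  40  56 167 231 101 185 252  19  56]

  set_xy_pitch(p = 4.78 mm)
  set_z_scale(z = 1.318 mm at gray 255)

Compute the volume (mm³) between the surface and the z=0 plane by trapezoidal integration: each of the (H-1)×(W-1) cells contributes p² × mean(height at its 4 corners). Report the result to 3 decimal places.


height_mm = gray/255 × 1.318; cell vol = 4.78² × mean(4 corners)
unit = 4.78² × 1.318 / (4×255) = 0.0295237 mm³ per gray-sum
row 0: Σ corner-gray over 14 cells = 6225  → 183.7851
row 1: Σ corner-gray over 14 cells = 7679  → 226.7126
row 2: Σ corner-gray over 14 cells = 7573  → 223.5831
row 3: Σ corner-gray over 14 cells = 7466  → 220.4241
row 4: Σ corner-gray over 14 cells = 7144  → 210.9174
row 5: Σ corner-gray over 14 cells = 6471  → 191.0480
row 6: Σ corner-gray over 14 cells = 7184  → 212.0984
row 7: Σ corner-gray over 14 cells = 6673  → 197.0118
row 8: Σ corner-gray over 14 cells = 6666  → 196.8051
row 9: Σ corner-gray over 14 cells = 7397  → 218.3869
row 10: Σ corner-gray over 14 cells = 8078  → 238.4926
row 11: Σ corner-gray over 14 cells = 7736  → 228.3955
row 12: Σ corner-gray over 14 cells = 6376  → 188.2432
row 13: Σ corner-gray over 14 cells = 6666  → 196.8051
row 14: Σ corner-gray over 14 cells = 7023  → 207.3451
Σ rows: total corner-gray = 106357  → 3140.0540 mm³

3140.054


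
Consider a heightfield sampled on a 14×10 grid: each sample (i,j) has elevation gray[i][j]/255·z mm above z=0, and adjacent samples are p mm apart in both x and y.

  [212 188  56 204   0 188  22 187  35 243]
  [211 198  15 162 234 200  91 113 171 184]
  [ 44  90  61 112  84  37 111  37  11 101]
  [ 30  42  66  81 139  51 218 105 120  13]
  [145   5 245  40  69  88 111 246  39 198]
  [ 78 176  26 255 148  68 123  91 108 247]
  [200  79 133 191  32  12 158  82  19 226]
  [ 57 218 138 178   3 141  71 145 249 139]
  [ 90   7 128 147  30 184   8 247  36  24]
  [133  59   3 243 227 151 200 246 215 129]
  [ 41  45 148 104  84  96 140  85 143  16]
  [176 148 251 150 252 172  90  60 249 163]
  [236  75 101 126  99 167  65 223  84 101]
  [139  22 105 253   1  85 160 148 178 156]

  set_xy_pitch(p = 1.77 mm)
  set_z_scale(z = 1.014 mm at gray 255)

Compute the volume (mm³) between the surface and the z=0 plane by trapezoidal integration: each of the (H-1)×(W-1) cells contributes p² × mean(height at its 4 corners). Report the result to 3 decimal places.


175.887

height_mm = gray/255 × 1.014; cell vol = 1.77² × mean(4 corners)
unit = 1.77² × 1.014 / (4×255) = 0.00311447 mm³ per gray-sum
row 0: Σ corner-gray over 9 cells = 4978  → 15.5038
row 1: Σ corner-gray over 9 cells = 3994  → 12.4392
row 2: Σ corner-gray over 9 cells = 2918  → 9.0880
row 3: Σ corner-gray over 9 cells = 3716  → 11.5734
row 4: Σ corner-gray over 9 cells = 4344  → 13.5293
row 5: Σ corner-gray over 9 cells = 4153  → 12.9344
row 6: Σ corner-gray over 9 cells = 4320  → 13.4545
row 7: Σ corner-gray over 9 cells = 4170  → 12.9873
row 8: Σ corner-gray over 9 cells = 4638  → 14.4449
row 9: Σ corner-gray over 9 cells = 4697  → 14.6287
row 10: Σ corner-gray over 9 cells = 4830  → 15.0429
row 11: Σ corner-gray over 9 cells = 5300  → 16.5067
row 12: Σ corner-gray over 9 cells = 4416  → 13.7535
Σ rows: total corner-gray = 56474  → 175.8866 mm³


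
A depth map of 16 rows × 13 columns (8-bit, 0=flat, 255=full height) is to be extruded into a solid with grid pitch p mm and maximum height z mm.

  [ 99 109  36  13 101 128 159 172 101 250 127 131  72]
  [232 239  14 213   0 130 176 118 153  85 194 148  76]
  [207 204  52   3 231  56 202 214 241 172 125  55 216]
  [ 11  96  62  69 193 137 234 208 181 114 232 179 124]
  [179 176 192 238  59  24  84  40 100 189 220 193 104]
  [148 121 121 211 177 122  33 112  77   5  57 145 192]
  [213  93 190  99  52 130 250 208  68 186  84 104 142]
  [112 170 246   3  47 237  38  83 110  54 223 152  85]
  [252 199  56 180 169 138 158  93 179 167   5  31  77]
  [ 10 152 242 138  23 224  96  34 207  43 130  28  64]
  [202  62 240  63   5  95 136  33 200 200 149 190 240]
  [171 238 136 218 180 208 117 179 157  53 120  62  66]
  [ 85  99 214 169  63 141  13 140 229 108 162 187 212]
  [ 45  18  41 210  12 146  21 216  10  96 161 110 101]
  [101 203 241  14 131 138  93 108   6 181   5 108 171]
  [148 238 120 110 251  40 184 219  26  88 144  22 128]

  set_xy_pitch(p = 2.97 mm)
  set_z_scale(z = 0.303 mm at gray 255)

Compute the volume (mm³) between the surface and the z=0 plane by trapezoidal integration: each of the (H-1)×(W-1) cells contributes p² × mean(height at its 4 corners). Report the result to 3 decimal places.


243.116

height_mm = gray/255 × 0.303; cell vol = 2.97² × mean(4 corners)
unit = 2.97² × 0.303 / (4×255) = 0.00262033 mm³ per gray-sum
row 0: Σ corner-gray over 12 cells = 6073  → 15.9132
row 1: Σ corner-gray over 12 cells = 6781  → 17.7684
row 2: Σ corner-gray over 12 cells = 7078  → 18.5467
row 3: Σ corner-gray over 12 cells = 6858  → 17.9702
row 4: Σ corner-gray over 12 cells = 6015  → 15.7613
row 5: Σ corner-gray over 12 cells = 5985  → 15.6827
row 6: Σ corner-gray over 12 cells = 6206  → 16.2617
row 7: Σ corner-gray over 12 cells = 6002  → 15.7272
row 8: Σ corner-gray over 12 cells = 5787  → 15.1638
row 9: Σ corner-gray over 12 cells = 5896  → 15.4494
row 10: Σ corner-gray over 12 cells = 6761  → 17.7160
row 11: Σ corner-gray over 12 cells = 6920  → 18.1327
row 12: Σ corner-gray over 12 cells = 5575  → 14.6083
row 13: Σ corner-gray over 12 cells = 4956  → 12.9863
row 14: Σ corner-gray over 12 cells = 5888  → 15.4285
Σ rows: total corner-gray = 92781  → 243.1165 mm³


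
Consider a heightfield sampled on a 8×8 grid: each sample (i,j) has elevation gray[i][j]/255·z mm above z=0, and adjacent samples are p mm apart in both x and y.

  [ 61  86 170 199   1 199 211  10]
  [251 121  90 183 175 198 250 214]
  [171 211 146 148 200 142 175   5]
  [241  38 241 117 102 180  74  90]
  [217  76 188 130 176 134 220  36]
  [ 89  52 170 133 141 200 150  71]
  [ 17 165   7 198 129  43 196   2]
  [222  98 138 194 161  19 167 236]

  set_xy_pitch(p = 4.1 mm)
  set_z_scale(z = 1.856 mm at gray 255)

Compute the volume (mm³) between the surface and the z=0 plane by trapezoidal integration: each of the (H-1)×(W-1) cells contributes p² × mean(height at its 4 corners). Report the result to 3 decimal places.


height_mm = gray/255 × 1.856; cell vol = 4.1² × mean(4 corners)
unit = 4.1² × 1.856 / (4×255) = 0.0305876 mm³ per gray-sum
row 0: Σ corner-gray over 7 cells = 4302  → 131.5879
row 1: Σ corner-gray over 7 cells = 4719  → 144.3429
row 2: Σ corner-gray over 7 cells = 4055  → 124.0327
row 3: Σ corner-gray over 7 cells = 3936  → 120.3928
row 4: Σ corner-gray over 7 cells = 3953  → 120.9128
row 5: Σ corner-gray over 7 cells = 3347  → 102.3767
row 6: Σ corner-gray over 7 cells = 3507  → 107.2707
Σ rows: total corner-gray = 27819  → 850.9167 mm³

850.917


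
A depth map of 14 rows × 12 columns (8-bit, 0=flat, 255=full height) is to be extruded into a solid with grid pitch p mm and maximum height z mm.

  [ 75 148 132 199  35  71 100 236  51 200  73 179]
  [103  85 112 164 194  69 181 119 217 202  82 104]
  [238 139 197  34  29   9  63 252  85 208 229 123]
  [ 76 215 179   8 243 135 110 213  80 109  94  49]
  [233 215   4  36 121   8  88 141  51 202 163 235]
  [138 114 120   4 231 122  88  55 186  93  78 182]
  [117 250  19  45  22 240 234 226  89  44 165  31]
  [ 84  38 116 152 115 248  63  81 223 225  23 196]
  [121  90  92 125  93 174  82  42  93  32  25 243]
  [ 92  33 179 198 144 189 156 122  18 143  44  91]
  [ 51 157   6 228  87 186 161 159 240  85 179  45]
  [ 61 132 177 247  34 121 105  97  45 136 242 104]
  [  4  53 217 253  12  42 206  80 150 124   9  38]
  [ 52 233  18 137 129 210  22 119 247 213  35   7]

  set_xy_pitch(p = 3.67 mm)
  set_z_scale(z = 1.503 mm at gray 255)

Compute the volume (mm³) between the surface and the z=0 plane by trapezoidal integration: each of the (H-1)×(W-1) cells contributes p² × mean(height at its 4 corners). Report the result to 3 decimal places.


height_mm = gray/255 × 1.503; cell vol = 3.67² × mean(4 corners)
unit = 3.67² × 1.503 / (4×255) = 0.0198468 mm³ per gray-sum
row 0: Σ corner-gray over 11 cells = 5801  → 115.1314
row 1: Σ corner-gray over 11 cells = 5908  → 117.2550
row 2: Σ corner-gray over 11 cells = 5748  → 114.0795
row 3: Σ corner-gray over 11 cells = 5423  → 107.6293
row 4: Σ corner-gray over 11 cells = 5028  → 99.7898
row 5: Σ corner-gray over 11 cells = 5318  → 105.5454
row 6: Σ corner-gray over 11 cells = 5664  → 112.4124
row 7: Σ corner-gray over 11 cells = 4908  → 97.4082
row 8: Σ corner-gray over 11 cells = 4695  → 93.1808
row 9: Σ corner-gray over 11 cells = 5707  → 113.2658
row 10: Σ corner-gray over 11 cells = 5909  → 117.2749
row 11: Σ corner-gray over 11 cells = 5171  → 102.6279
row 12: Σ corner-gray over 11 cells = 5119  → 101.5959
Σ rows: total corner-gray = 70399  → 1397.1963 mm³

1397.196


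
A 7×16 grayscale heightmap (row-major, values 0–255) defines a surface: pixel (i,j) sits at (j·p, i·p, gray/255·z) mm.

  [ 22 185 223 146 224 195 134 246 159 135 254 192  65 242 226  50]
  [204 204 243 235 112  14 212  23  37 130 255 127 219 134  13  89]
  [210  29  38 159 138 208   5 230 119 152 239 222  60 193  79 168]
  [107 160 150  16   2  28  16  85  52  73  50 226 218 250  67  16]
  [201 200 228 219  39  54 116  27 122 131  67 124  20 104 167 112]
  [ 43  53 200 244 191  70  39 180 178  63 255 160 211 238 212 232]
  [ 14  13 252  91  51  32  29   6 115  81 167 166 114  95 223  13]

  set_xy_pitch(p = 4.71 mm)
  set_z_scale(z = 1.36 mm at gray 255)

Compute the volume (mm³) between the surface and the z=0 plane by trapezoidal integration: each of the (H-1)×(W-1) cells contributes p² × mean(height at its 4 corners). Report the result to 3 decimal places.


1405.614

height_mm = gray/255 × 1.36; cell vol = 4.71² × mean(4 corners)
unit = 4.71² × 1.36 / (4×255) = 0.0295788 mm³ per gray-sum
row 0: Σ corner-gray over 15 cells = 9533  → 281.9747
row 1: Σ corner-gray over 15 cells = 8329  → 246.3618
row 2: Σ corner-gray over 15 cells = 7029  → 207.9094
row 3: Σ corner-gray over 15 cells = 6458  → 191.0199
row 4: Σ corner-gray over 15 cells = 8412  → 248.8169
row 5: Σ corner-gray over 15 cells = 7760  → 229.5315
Σ rows: total corner-gray = 47521  → 1405.6142 mm³


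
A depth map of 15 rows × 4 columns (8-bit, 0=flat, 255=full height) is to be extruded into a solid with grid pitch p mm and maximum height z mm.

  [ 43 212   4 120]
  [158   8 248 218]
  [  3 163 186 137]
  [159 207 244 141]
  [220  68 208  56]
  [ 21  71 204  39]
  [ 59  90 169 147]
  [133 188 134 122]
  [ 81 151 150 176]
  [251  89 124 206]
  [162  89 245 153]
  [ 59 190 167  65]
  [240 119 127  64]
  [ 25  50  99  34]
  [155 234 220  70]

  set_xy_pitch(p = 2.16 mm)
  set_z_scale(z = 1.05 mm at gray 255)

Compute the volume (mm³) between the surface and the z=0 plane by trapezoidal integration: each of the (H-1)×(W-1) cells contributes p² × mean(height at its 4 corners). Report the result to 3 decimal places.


111.128

height_mm = gray/255 × 1.05; cell vol = 2.16² × mean(4 corners)
unit = 2.16² × 1.05 / (4×255) = 0.00480282 mm³ per gray-sum
row 0: Σ corner-gray over 3 cells = 1483  → 7.1226
row 1: Σ corner-gray over 3 cells = 1726  → 8.2897
row 2: Σ corner-gray over 3 cells = 2040  → 9.7978
row 3: Σ corner-gray over 3 cells = 2030  → 9.7497
row 4: Σ corner-gray over 3 cells = 1438  → 6.9065
row 5: Σ corner-gray over 3 cells = 1334  → 6.4070
row 6: Σ corner-gray over 3 cells = 1623  → 7.7950
row 7: Σ corner-gray over 3 cells = 1758  → 8.4434
row 8: Σ corner-gray over 3 cells = 1742  → 8.3665
row 9: Σ corner-gray over 3 cells = 1866  → 8.9621
row 10: Σ corner-gray over 3 cells = 1821  → 8.7459
row 11: Σ corner-gray over 3 cells = 1634  → 7.8478
row 12: Σ corner-gray over 3 cells = 1153  → 5.5377
row 13: Σ corner-gray over 3 cells = 1490  → 7.1562
Σ rows: total corner-gray = 23138  → 111.1277 mm³
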